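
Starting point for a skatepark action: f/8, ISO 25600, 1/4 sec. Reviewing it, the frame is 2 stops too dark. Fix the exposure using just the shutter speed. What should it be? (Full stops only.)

1 s

Underexposed by 2 stops → need 2 stops brighter.
Shutter speed: 1/4 → 1/2 → 1.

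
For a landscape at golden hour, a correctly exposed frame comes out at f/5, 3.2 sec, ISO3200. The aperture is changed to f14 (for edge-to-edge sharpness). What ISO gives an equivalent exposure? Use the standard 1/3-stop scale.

ISO 25600

Aperture: f/5 → f/5.6 → f/6.3 → f/7.1 → f/8 → f/9 → f/10 → f/11 → f/13 → f/14 — 3 stops stopped down (darker).
Need 3 stops brighter from the ISO: 3200 → 4000 → 5000 → 6400 → 8000 → 10000 → 12800 → 16000 → 20000 → 25600.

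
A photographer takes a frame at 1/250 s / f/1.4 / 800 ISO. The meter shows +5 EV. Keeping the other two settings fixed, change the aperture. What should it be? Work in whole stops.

f/8

Overexposed by 5 stops → need 5 stops darker.
Aperture: f/1.4 → f/2 → f/2.8 → f/4 → f/5.6 → f/8.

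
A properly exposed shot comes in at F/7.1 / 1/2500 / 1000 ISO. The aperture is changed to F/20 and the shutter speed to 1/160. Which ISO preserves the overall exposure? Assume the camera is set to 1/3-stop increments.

ISO 500

Aperture: f/7.1 → f/8 → f/9 → f/10 → f/11 → f/13 → f/14 → f/16 → f/18 → f/20 — 3 stops narrower (darker).
Shutter speed: 1/2500 → 1/2000 → 1/1600 → 1/1250 → 1/1000 → 1/800 → 1/640 → 1/500 → 1/400 → 1/320 → 1/250 → 1/200 → 1/160 — 4 stops longer (brighter).
Net change so far: 1 stop brighter. Offset with the ISO: 1000 → 800 → 640 → 500.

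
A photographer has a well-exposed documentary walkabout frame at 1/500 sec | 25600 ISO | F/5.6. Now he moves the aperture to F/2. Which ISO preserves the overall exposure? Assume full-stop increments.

Aperture: f/5.6 → f/4 → f/2.8 → f/2 — 3 stops larger aperture (brighter).
Need 3 stops darker from the ISO: 25600 → 12800 → 6400 → 3200.

ISO 3200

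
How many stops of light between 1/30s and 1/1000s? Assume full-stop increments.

5 stops

1/30 → 1/60 → 1/125 → 1/250 → 1/500 → 1/1000 — count the steps: 5 stops.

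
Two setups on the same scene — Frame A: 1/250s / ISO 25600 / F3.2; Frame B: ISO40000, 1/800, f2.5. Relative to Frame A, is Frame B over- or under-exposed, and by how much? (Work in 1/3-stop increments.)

1/3 stop darker

Aperture: f/3.2 → f/2.8 → f/2.5 — 2/3 stop wider (brighter).
Shutter speed: 1/250 → 1/320 → 1/400 → 1/500 → 1/640 → 1/800 — 1 2/3 stops shorter (darker).
ISO: 25600 → 32000 → 40000 — 2/3 stop raised (brighter).
Net: +2/3 −1 2/3 +2/3 = −1/3 stops.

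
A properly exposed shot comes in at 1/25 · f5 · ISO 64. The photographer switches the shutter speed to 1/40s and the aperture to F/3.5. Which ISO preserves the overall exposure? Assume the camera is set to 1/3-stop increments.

ISO 50

Shutter speed: 1/25 → 1/30 → 1/40 — 2/3 stop faster (darker).
Aperture: f/5 → f/4.5 → f/4 → f/3.5 — 1 stop wider (brighter).
Net change so far: 1/3 stop brighter. Offset with the ISO: 64 → 50.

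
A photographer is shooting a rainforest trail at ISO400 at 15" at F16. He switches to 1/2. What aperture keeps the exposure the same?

Shutter speed: 15 → 8 → 4 → 2 → 1 → 1/2 — 5 stops faster (darker).
Need 5 stops brighter from the aperture: f/16 → f/11 → f/8 → f/5.6 → f/4 → f/2.8.

f/2.8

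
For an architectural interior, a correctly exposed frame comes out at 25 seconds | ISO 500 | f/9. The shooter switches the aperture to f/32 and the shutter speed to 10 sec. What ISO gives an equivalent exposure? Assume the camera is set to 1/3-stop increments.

Aperture: f/9 → f/10 → f/11 → f/13 → f/14 → f/16 → f/18 → f/20 → f/22 → f/25 → f/29 → f/32 — 3 2/3 stops stopped down (darker).
Shutter speed: 25 → 20 → 15 → 13 → 10 — 1 1/3 stops shorter (darker).
Net change so far: 5 stops darker. Offset with the ISO: 500 → 640 → 800 → 1000 → 1250 → 1600 → 2000 → 2500 → 3200 → 4000 → 5000 → 6400 → 8000 → 10000 → 12800 → 16000.

ISO 16000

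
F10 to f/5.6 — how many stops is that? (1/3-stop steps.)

1 2/3 stops

f/10 → f/9 → f/8 → f/7.1 → f/6.3 → f/5.6 — count the steps: 5 third-stops = 1 2/3 stops.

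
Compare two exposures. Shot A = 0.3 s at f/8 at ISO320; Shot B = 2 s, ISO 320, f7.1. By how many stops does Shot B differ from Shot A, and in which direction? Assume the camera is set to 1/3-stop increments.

3 stops brighter

Aperture: f/8 → f/7.1 — 1/3 stop wider (brighter).
Shutter speed: 0.3 → 0.4 → 0.5 → 0.6 → 0.8 → 1 → 1.3 → 1.6 → 2 — 2 2/3 stops slower (brighter).
ISO: unchanged.
Net: +1/3 +2 2/3 = +3 stops.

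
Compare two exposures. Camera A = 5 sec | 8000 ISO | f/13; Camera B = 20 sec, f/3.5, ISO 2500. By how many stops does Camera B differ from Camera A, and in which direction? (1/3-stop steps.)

4 stops brighter

Aperture: f/13 → f/11 → f/10 → f/9 → f/8 → f/7.1 → f/6.3 → f/5.6 → f/5 → f/4.5 → f/4 → f/3.5 — 3 2/3 stops opened up (brighter).
Shutter speed: 5 → 6 → 8 → 10 → 13 → 15 → 20 — 2 stops longer (brighter).
ISO: 8000 → 6400 → 5000 → 4000 → 3200 → 2500 — 1 2/3 stops dropped (darker).
Net: +3 2/3 +2 −1 2/3 = +4 stops.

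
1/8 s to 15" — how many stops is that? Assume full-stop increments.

7 stops

1/8 → 1/4 → 1/2 → 1 → 2 → 4 → 8 → 15 — count the steps: 7 stops.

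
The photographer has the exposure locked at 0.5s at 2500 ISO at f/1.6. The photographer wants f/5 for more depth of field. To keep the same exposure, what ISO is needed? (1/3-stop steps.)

ISO 25600

Aperture: f/1.6 → f/1.8 → f/2 → f/2.2 → f/2.5 → f/2.8 → f/3.2 → f/3.5 → f/4 → f/4.5 → f/5 — 3 1/3 stops smaller aperture (darker).
Need 3 1/3 stops brighter from the ISO: 2500 → 3200 → 4000 → 5000 → 6400 → 8000 → 10000 → 12800 → 16000 → 20000 → 25600.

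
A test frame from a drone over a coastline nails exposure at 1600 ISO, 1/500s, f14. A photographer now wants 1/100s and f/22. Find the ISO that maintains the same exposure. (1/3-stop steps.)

ISO 800

Shutter speed: 1/500 → 1/400 → 1/320 → 1/250 → 1/200 → 1/160 → 1/125 → 1/100 — 2 1/3 stops longer (brighter).
Aperture: f/14 → f/16 → f/18 → f/20 → f/22 — 1 1/3 stops stopped down (darker).
Net change so far: 1 stop brighter. Offset with the ISO: 1600 → 1250 → 1000 → 800.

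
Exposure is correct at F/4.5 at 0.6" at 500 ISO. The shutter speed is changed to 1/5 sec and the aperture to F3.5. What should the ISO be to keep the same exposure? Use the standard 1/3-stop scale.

Shutter speed: 0.6 → 0.5 → 0.4 → 0.3 → 1/4 → 1/5 — 1 2/3 stops faster (darker).
Aperture: f/4.5 → f/4 → f/3.5 — 2/3 stop larger aperture (brighter).
Net change so far: 1 stop darker. Offset with the ISO: 500 → 640 → 800 → 1000.

ISO 1000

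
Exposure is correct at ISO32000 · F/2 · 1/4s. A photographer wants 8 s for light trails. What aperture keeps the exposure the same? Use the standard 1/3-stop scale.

Shutter speed: 1/4 → 0.3 → 0.4 → 0.5 → 0.6 → 0.8 → 1 → 1.3 → 1.6 → 2 → 2.5 → 3.2 → 4 → 5 → 6 → 8 — 5 stops slower (brighter).
Need 5 stops darker from the aperture: f/2 → f/2.2 → f/2.5 → f/2.8 → f/3.2 → f/3.5 → f/4 → f/4.5 → f/5 → f/5.6 → f/6.3 → f/7.1 → f/8 → f/9 → f/10 → f/11.

f/11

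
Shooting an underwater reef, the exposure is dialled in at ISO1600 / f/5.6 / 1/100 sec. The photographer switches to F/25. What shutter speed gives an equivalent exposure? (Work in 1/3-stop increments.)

1/5s

Aperture: f/5.6 → f/6.3 → f/7.1 → f/8 → f/9 → f/10 → f/11 → f/13 → f/14 → f/16 → f/18 → f/20 → f/22 → f/25 — 4 1/3 stops stopped down (darker).
Need 4 1/3 stops brighter from the shutter speed: 1/100 → 1/80 → 1/60 → 1/50 → 1/40 → 1/30 → 1/25 → 1/20 → 1/15 → 1/13 → 1/10 → 1/8 → 1/6 → 1/5.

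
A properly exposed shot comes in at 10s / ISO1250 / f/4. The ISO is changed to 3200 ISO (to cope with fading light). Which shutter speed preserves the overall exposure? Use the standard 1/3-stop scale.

ISO: 1250 → 1600 → 2000 → 2500 → 3200 — 1 1/3 stops raised (brighter).
Need 1 1/3 stops darker from the shutter speed: 10 → 8 → 6 → 5 → 4.

4 s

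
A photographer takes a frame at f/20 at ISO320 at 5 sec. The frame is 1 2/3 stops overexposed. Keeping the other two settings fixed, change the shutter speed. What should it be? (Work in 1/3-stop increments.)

1.6 s

Overexposed by 1 2/3 stops → need 1 2/3 stops darker.
Shutter speed: 5 → 4 → 3.2 → 2.5 → 2 → 1.6.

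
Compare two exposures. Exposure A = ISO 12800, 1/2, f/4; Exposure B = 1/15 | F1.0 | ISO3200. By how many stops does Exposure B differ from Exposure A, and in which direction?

1 stop darker

Aperture: f/4 → f/2.8 → f/2 → f/1.4 → f/1.0 — 4 stops opened up (brighter).
Shutter speed: 1/2 → 1/4 → 1/8 → 1/15 — 3 stops shorter (darker).
ISO: 12800 → 6400 → 3200 — 2 stops dropped (darker).
Net: +4 −3 −2 = −1 stop.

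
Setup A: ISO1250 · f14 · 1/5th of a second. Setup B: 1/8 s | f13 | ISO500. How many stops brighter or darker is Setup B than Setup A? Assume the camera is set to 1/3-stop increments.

1 2/3 stops darker

Aperture: f/14 → f/13 — 1/3 stop larger aperture (brighter).
Shutter speed: 1/5 → 1/6 → 1/8 — 2/3 stop shorter (darker).
ISO: 1250 → 1000 → 800 → 640 → 500 — 1 1/3 stops dropped (darker).
Net: +1/3 −2/3 −1 1/3 = −1 2/3 stops.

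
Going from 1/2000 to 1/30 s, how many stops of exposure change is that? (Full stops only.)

1/2000 → 1/1000 → 1/500 → 1/250 → 1/125 → 1/60 → 1/30 — count the steps: 6 stops.

6 stops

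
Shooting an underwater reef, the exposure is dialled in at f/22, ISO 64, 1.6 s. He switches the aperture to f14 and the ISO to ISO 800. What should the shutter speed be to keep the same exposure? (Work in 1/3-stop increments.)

Aperture: f/22 → f/20 → f/18 → f/16 → f/14 — 1 1/3 stops larger aperture (brighter).
ISO: 64 → 80 → 100 → 125 → 160 → 200 → 250 → 320 → 400 → 500 → 640 → 800 — 3 2/3 stops raised (brighter).
Net change so far: 5 stops brighter. Offset with the shutter speed: 1.6 → 1.3 → 1 → 0.8 → 0.6 → 0.5 → 0.4 → 0.3 → 1/4 → 1/5 → 1/6 → 1/8 → 1/10 → 1/13 → 1/15 → 1/20.

1/20s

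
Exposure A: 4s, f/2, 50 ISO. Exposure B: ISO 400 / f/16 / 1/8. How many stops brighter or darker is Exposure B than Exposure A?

Aperture: f/2 → f/2.8 → f/4 → f/5.6 → f/8 → f/11 → f/16 — 6 stops stopped down (darker).
Shutter speed: 4 → 2 → 1 → 1/2 → 1/4 → 1/8 — 5 stops shorter (darker).
ISO: 50 → 100 → 200 → 400 — 3 stops raised (brighter).
Net: −6 −5 +3 = −8 stops.

8 stops darker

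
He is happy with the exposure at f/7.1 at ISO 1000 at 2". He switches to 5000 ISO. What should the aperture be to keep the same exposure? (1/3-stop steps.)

ISO: 1000 → 1250 → 1600 → 2000 → 2500 → 3200 → 4000 → 5000 — 2 1/3 stops higher (brighter).
Need 2 1/3 stops darker from the aperture: f/7.1 → f/8 → f/9 → f/10 → f/11 → f/13 → f/14 → f/16.

f/16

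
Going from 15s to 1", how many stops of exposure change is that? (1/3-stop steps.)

4 stops

15 → 13 → 10 → 8 → 6 → 5 → 4 → 3.2 → 2.5 → 2 → 1.6 → 1.3 → 1 — count the steps: 12 third-stops = 4 stops.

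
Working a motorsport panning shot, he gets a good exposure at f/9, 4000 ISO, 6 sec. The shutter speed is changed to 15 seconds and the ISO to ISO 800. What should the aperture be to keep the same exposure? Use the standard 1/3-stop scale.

Shutter speed: 6 → 8 → 10 → 13 → 15 — 1 1/3 stops longer (brighter).
ISO: 4000 → 3200 → 2500 → 2000 → 1600 → 1250 → 1000 → 800 — 2 1/3 stops lower (darker).
Net change so far: 1 stop darker. Offset with the aperture: f/9 → f/8 → f/7.1 → f/6.3.

f/6.3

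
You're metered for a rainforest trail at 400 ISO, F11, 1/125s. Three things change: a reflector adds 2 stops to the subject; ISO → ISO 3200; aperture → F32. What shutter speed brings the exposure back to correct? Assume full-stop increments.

1/500s

Scene light: 2 stops brighter.
ISO: 400 → 800 → 1600 → 3200 — 3 stops higher (brighter).
Aperture: f/11 → f/16 → f/22 → f/32 — 3 stops narrower (darker).
Net so far: 2 stops brighter. Shutter speed: 1/125 → 1/250 → 1/500.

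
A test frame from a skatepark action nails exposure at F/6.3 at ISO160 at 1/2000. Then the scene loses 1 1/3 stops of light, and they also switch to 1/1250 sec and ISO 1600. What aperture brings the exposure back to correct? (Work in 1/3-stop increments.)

f/16

Scene light: 1 1/3 stops darker.
Shutter speed: 1/2000 → 1/1600 → 1/1250 — 2/3 stop longer (brighter).
ISO: 160 → 200 → 250 → 320 → 400 → 500 → 640 → 800 → 1000 → 1250 → 1600 — 3 1/3 stops raised (brighter).
Net so far: 2 2/3 stops brighter. Aperture: f/6.3 → f/7.1 → f/8 → f/9 → f/10 → f/11 → f/13 → f/14 → f/16.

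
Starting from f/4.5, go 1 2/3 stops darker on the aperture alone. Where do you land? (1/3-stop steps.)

f/8

Aperture: f/4.5 → f/5 → f/5.6 → f/6.3 → f/7.1 → f/8 — 1 2/3 stops narrower (darker).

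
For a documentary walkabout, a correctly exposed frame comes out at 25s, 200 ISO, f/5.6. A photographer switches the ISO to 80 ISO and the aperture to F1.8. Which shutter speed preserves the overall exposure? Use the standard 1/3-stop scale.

ISO: 200 → 160 → 125 → 100 → 80 — 1 1/3 stops lower (darker).
Aperture: f/5.6 → f/5 → f/4.5 → f/4 → f/3.5 → f/3.2 → f/2.8 → f/2.5 → f/2.2 → f/2 → f/1.8 — 3 1/3 stops wider (brighter).
Net change so far: 2 stops brighter. Offset with the shutter speed: 25 → 20 → 15 → 13 → 10 → 8 → 6.

6 s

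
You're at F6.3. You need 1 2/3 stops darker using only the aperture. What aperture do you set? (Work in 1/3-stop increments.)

f/11

Aperture: f/6.3 → f/7.1 → f/8 → f/9 → f/10 → f/11 — 1 2/3 stops stopped down (darker).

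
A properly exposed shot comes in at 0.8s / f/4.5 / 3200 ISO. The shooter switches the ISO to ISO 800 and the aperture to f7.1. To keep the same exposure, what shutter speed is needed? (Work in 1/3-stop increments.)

ISO: 3200 → 2500 → 2000 → 1600 → 1250 → 1000 → 800 — 2 stops lower (darker).
Aperture: f/4.5 → f/5 → f/5.6 → f/6.3 → f/7.1 — 1 1/3 stops narrower (darker).
Net change so far: 3 1/3 stops darker. Offset with the shutter speed: 0.8 → 1 → 1.3 → 1.6 → 2 → 2.5 → 3.2 → 4 → 5 → 6 → 8.

8 s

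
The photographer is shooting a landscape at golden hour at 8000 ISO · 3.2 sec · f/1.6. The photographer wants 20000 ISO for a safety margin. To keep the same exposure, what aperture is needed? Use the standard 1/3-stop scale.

ISO: 8000 → 10000 → 12800 → 16000 → 20000 — 1 1/3 stops raised (brighter).
Need 1 1/3 stops darker from the aperture: f/1.6 → f/1.8 → f/2 → f/2.2 → f/2.5.

f/2.5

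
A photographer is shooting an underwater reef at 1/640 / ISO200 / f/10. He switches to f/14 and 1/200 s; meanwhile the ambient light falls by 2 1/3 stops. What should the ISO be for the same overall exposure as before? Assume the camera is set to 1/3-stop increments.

ISO 640

Scene light: 2 1/3 stops darker.
Aperture: f/10 → f/11 → f/13 → f/14 — 1 stop narrower (darker).
Shutter speed: 1/640 → 1/500 → 1/400 → 1/320 → 1/250 → 1/200 — 1 2/3 stops longer (brighter).
Net so far: 1 2/3 stops darker. ISO: 200 → 250 → 320 → 400 → 500 → 640.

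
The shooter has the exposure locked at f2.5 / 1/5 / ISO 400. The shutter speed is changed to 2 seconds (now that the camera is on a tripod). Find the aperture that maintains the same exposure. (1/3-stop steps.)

f/8

Shutter speed: 1/5 → 1/4 → 0.3 → 0.4 → 0.5 → 0.6 → 0.8 → 1 → 1.3 → 1.6 → 2 — 3 1/3 stops longer (brighter).
Need 3 1/3 stops darker from the aperture: f/2.5 → f/2.8 → f/3.2 → f/3.5 → f/4 → f/4.5 → f/5 → f/5.6 → f/6.3 → f/7.1 → f/8.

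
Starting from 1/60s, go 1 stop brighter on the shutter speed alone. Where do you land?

Shutter speed: 1/60 → 1/30 — 1 stop slower (brighter).

1/30s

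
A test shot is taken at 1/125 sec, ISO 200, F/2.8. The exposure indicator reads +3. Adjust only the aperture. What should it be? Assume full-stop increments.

Overexposed by 3 stops → need 3 stops darker.
Aperture: f/2.8 → f/4 → f/5.6 → f/8.

f/8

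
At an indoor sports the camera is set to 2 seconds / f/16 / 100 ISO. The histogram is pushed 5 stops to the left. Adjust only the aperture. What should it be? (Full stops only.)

f/2.8

Underexposed by 5 stops → need 5 stops brighter.
Aperture: f/16 → f/11 → f/8 → f/5.6 → f/4 → f/2.8.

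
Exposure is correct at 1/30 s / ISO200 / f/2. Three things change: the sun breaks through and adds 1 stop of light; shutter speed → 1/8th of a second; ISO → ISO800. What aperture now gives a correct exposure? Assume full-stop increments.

Scene light: 1 stop brighter.
Shutter speed: 1/30 → 1/15 → 1/8 — 2 stops longer (brighter).
ISO: 200 → 400 → 800 — 2 stops higher (brighter).
Net so far: 5 stops brighter. Aperture: f/2 → f/2.8 → f/4 → f/5.6 → f/8 → f/11.

f/11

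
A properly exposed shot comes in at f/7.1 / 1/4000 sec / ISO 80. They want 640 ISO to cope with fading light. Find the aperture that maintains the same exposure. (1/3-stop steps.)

ISO: 80 → 100 → 125 → 160 → 200 → 250 → 320 → 400 → 500 → 640 — 3 stops higher (brighter).
Need 3 stops darker from the aperture: f/7.1 → f/8 → f/9 → f/10 → f/11 → f/13 → f/14 → f/16 → f/18 → f/20.

f/20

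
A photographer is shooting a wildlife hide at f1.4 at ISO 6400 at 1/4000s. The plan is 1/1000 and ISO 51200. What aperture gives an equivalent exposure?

Shutter speed: 1/4000 → 1/2000 → 1/1000 — 2 stops slower (brighter).
ISO: 6400 → 12800 → 25600 → 51200 — 3 stops higher (brighter).
Net change so far: 5 stops brighter. Offset with the aperture: f/1.4 → f/2 → f/2.8 → f/4 → f/5.6 → f/8.

f/8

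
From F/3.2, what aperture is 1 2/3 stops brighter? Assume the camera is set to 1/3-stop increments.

Aperture: f/3.2 → f/2.8 → f/2.5 → f/2.2 → f/2 → f/1.8 — 1 2/3 stops larger aperture (brighter).

f/1.8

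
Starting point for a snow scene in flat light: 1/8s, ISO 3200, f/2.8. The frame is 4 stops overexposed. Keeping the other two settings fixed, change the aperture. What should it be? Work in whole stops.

f/11

Overexposed by 4 stops → need 4 stops darker.
Aperture: f/2.8 → f/4 → f/5.6 → f/8 → f/11.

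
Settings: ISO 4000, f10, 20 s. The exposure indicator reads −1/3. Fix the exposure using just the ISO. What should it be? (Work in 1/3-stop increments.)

Underexposed by 1/3 stop → need 1/3 stop brighter.
ISO: 4000 → 5000.

ISO 5000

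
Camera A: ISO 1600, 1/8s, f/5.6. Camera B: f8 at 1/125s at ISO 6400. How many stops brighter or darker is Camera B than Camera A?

Aperture: f/5.6 → f/8 — 1 stop stopped down (darker).
Shutter speed: 1/8 → 1/15 → 1/30 → 1/60 → 1/125 — 4 stops faster (darker).
ISO: 1600 → 3200 → 6400 — 2 stops raised (brighter).
Net: −1 −4 +2 = −3 stops.

3 stops darker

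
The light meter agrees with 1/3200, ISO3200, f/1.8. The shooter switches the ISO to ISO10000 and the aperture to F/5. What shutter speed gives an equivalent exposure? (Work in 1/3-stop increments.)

1/1250s

ISO: 3200 → 4000 → 5000 → 6400 → 8000 → 10000 — 1 2/3 stops raised (brighter).
Aperture: f/1.8 → f/2 → f/2.2 → f/2.5 → f/2.8 → f/3.2 → f/3.5 → f/4 → f/4.5 → f/5 — 3 stops narrower (darker).
Net change so far: 1 1/3 stops darker. Offset with the shutter speed: 1/3200 → 1/2500 → 1/2000 → 1/1600 → 1/1250.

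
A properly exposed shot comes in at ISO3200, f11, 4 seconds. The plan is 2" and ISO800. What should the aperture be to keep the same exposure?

f/4

Shutter speed: 4 → 2 — 1 stop faster (darker).
ISO: 3200 → 1600 → 800 — 2 stops lower (darker).
Net change so far: 3 stops darker. Offset with the aperture: f/11 → f/8 → f/5.6 → f/4.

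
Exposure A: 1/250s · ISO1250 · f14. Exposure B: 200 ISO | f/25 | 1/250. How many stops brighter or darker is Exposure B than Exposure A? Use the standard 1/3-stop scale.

4 1/3 stops darker

Aperture: f/14 → f/16 → f/18 → f/20 → f/22 → f/25 — 1 2/3 stops smaller aperture (darker).
Shutter speed: unchanged.
ISO: 1250 → 1000 → 800 → 640 → 500 → 400 → 320 → 250 → 200 — 2 2/3 stops lower (darker).
Net: −1 2/3 −2 2/3 = −4 1/3 stops.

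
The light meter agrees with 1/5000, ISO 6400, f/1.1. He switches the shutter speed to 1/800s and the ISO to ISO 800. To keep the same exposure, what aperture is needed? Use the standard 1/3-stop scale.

f/1.0

Shutter speed: 1/5000 → 1/4000 → 1/3200 → 1/2500 → 1/2000 → 1/1600 → 1/1250 → 1/1000 → 1/800 — 2 2/3 stops slower (brighter).
ISO: 6400 → 5000 → 4000 → 3200 → 2500 → 2000 → 1600 → 1250 → 1000 → 800 — 3 stops lower (darker).
Net change so far: 1/3 stop darker. Offset with the aperture: f/1.1 → f/1.0.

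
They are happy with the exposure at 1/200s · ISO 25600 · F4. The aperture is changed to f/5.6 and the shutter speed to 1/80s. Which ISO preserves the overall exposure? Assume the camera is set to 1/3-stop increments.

Aperture: f/4 → f/4.5 → f/5 → f/5.6 — 1 stop smaller aperture (darker).
Shutter speed: 1/200 → 1/160 → 1/125 → 1/100 → 1/80 — 1 1/3 stops slower (brighter).
Net change so far: 1/3 stop brighter. Offset with the ISO: 25600 → 20000.

ISO 20000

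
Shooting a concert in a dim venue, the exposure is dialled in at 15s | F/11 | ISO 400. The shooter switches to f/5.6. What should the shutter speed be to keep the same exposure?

4 s

Aperture: f/11 → f/8 → f/5.6 — 2 stops wider (brighter).
Need 2 stops darker from the shutter speed: 15 → 8 → 4.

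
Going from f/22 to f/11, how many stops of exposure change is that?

f/22 → f/16 → f/11 — count the steps: 2 stops.

2 stops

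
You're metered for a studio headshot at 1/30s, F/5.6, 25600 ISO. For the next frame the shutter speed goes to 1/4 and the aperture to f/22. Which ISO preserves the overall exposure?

Shutter speed: 1/30 → 1/15 → 1/8 → 1/4 — 3 stops slower (brighter).
Aperture: f/5.6 → f/8 → f/11 → f/16 → f/22 — 4 stops narrower (darker).
Net change so far: 1 stop darker. Offset with the ISO: 25600 → 51200.

ISO 51200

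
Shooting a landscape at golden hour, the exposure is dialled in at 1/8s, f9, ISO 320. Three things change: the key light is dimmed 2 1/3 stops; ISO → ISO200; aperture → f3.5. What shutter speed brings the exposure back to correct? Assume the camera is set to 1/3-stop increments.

1/6s

Scene light: 2 1/3 stops darker.
ISO: 320 → 250 → 200 — 2/3 stop lower (darker).
Aperture: f/9 → f/8 → f/7.1 → f/6.3 → f/5.6 → f/5 → f/4.5 → f/4 → f/3.5 — 2 2/3 stops wider (brighter).
Net so far: 1/3 stop darker. Shutter speed: 1/8 → 1/6.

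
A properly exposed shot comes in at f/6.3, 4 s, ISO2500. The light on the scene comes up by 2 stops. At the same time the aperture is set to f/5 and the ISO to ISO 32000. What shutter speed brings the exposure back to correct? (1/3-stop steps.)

Scene light: 2 stops brighter.
Aperture: f/6.3 → f/5.6 → f/5 — 2/3 stop wider (brighter).
ISO: 2500 → 3200 → 4000 → 5000 → 6400 → 8000 → 10000 → 12800 → 16000 → 20000 → 25600 → 32000 — 3 2/3 stops higher (brighter).
Net so far: 6 1/3 stops brighter. Shutter speed: 4 → 3.2 → 2.5 → 2 → 1.6 → 1.3 → 1 → 0.8 → 0.6 → 0.5 → 0.4 → 0.3 → 1/4 → 1/5 → 1/6 → 1/8 → 1/10 → 1/13 → 1/15 → 1/20.

1/20s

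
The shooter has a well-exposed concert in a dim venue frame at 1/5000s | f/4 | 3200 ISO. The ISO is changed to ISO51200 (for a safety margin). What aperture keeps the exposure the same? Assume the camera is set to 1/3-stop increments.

f/16

ISO: 3200 → 4000 → 5000 → 6400 → 8000 → 10000 → 12800 → 16000 → 20000 → 25600 → 32000 → 40000 → 51200 — 4 stops higher (brighter).
Need 4 stops darker from the aperture: f/4 → f/4.5 → f/5 → f/5.6 → f/6.3 → f/7.1 → f/8 → f/9 → f/10 → f/11 → f/13 → f/14 → f/16.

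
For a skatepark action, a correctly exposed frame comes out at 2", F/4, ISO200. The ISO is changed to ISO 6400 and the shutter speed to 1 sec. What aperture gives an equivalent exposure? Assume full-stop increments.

ISO: 200 → 400 → 800 → 1600 → 3200 → 6400 — 5 stops higher (brighter).
Shutter speed: 2 → 1 — 1 stop faster (darker).
Net change so far: 4 stops brighter. Offset with the aperture: f/4 → f/5.6 → f/8 → f/11 → f/16.

f/16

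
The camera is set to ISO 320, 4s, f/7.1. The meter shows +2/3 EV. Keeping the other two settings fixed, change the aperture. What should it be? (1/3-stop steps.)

f/9

Overexposed by 2/3 stop → need 2/3 stop darker.
Aperture: f/7.1 → f/8 → f/9.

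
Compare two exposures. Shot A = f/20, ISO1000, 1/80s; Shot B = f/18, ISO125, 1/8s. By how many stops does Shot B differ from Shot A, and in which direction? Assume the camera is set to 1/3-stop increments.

2/3 stop brighter

Aperture: f/20 → f/18 — 1/3 stop opened up (brighter).
Shutter speed: 1/80 → 1/60 → 1/50 → 1/40 → 1/30 → 1/25 → 1/20 → 1/15 → 1/13 → 1/10 → 1/8 — 3 1/3 stops longer (brighter).
ISO: 1000 → 800 → 640 → 500 → 400 → 320 → 250 → 200 → 160 → 125 — 3 stops lower (darker).
Net: +1/3 +3 1/3 −3 = +2/3 stops.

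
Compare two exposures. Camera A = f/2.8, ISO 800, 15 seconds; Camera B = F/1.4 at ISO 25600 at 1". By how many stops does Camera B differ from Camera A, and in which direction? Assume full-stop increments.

3 stops brighter

Aperture: f/2.8 → f/2 → f/1.4 — 2 stops opened up (brighter).
Shutter speed: 15 → 8 → 4 → 2 → 1 — 4 stops shorter (darker).
ISO: 800 → 1600 → 3200 → 6400 → 12800 → 25600 — 5 stops raised (brighter).
Net: +2 −4 +5 = +3 stops.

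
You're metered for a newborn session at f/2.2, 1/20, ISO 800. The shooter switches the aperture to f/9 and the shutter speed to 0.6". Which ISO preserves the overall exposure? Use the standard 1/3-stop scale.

ISO 1000

Aperture: f/2.2 → f/2.5 → f/2.8 → f/3.2 → f/3.5 → f/4 → f/4.5 → f/5 → f/5.6 → f/6.3 → f/7.1 → f/8 → f/9 — 4 stops smaller aperture (darker).
Shutter speed: 1/20 → 1/15 → 1/13 → 1/10 → 1/8 → 1/6 → 1/5 → 1/4 → 0.3 → 0.4 → 0.5 → 0.6 — 3 2/3 stops slower (brighter).
Net change so far: 1/3 stop darker. Offset with the ISO: 800 → 1000.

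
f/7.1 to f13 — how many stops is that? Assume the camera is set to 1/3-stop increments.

1 2/3 stops

f/7.1 → f/8 → f/9 → f/10 → f/11 → f/13 — count the steps: 5 third-stops = 1 2/3 stops.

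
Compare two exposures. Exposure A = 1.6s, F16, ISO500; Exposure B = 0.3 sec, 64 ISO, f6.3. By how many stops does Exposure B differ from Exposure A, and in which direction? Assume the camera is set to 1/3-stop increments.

2 2/3 stops darker

Aperture: f/16 → f/14 → f/13 → f/11 → f/10 → f/9 → f/8 → f/7.1 → f/6.3 — 2 2/3 stops wider (brighter).
Shutter speed: 1.6 → 1.3 → 1 → 0.8 → 0.6 → 0.5 → 0.4 → 0.3 — 2 1/3 stops shorter (darker).
ISO: 500 → 400 → 320 → 250 → 200 → 160 → 125 → 100 → 80 → 64 — 3 stops dropped (darker).
Net: +2 2/3 −2 1/3 −3 = −2 2/3 stops.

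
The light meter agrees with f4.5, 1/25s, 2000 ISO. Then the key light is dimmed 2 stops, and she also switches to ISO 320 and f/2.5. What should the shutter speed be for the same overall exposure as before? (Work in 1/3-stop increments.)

Scene light: 2 stops darker.
ISO: 2000 → 1600 → 1250 → 1000 → 800 → 640 → 500 → 400 → 320 — 2 2/3 stops lower (darker).
Aperture: f/4.5 → f/4 → f/3.5 → f/3.2 → f/2.8 → f/2.5 — 1 2/3 stops larger aperture (brighter).
Net so far: 3 stops darker. Shutter speed: 1/25 → 1/20 → 1/15 → 1/13 → 1/10 → 1/8 → 1/6 → 1/5 → 1/4 → 0.3.

0.3 s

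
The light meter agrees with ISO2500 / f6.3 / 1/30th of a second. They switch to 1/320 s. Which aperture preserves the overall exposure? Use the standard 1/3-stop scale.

f/2

Shutter speed: 1/30 → 1/40 → 1/50 → 1/60 → 1/80 → 1/100 → 1/125 → 1/160 → 1/200 → 1/250 → 1/320 — 3 1/3 stops shorter (darker).
Need 3 1/3 stops brighter from the aperture: f/6.3 → f/5.6 → f/5 → f/4.5 → f/4 → f/3.5 → f/3.2 → f/2.8 → f/2.5 → f/2.2 → f/2.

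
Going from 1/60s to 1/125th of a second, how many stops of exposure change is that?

1/60 → 1/125 — count the steps: 1 stop.

1 stop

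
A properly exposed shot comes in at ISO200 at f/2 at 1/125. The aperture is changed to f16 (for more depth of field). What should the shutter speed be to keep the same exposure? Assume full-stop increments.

Aperture: f/2 → f/2.8 → f/4 → f/5.6 → f/8 → f/11 → f/16 — 6 stops smaller aperture (darker).
Need 6 stops brighter from the shutter speed: 1/125 → 1/60 → 1/30 → 1/15 → 1/8 → 1/4 → 1/2.

1/2s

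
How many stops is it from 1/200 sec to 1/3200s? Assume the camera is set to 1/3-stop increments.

1/200 → 1/250 → 1/320 → 1/400 → 1/500 → 1/640 → 1/800 → 1/1000 → 1/1250 → 1/1600 → 1/2000 → 1/2500 → 1/3200 — count the steps: 12 third-stops = 4 stops.

4 stops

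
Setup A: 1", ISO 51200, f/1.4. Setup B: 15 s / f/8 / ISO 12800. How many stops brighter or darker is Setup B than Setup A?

Aperture: f/1.4 → f/2 → f/2.8 → f/4 → f/5.6 → f/8 — 5 stops stopped down (darker).
Shutter speed: 1 → 2 → 4 → 8 → 15 — 4 stops slower (brighter).
ISO: 51200 → 25600 → 12800 — 2 stops dropped (darker).
Net: −5 +4 −2 = −3 stops.

3 stops darker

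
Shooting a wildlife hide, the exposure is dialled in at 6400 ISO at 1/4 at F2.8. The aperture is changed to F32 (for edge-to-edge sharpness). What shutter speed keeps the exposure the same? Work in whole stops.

Aperture: f/2.8 → f/4 → f/5.6 → f/8 → f/11 → f/16 → f/22 → f/32 — 7 stops narrower (darker).
Need 7 stops brighter from the shutter speed: 1/4 → 1/2 → 1 → 2 → 4 → 8 → 15 → 30.

30 s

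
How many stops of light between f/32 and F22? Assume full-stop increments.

f/32 → f/22 — count the steps: 1 stop.

1 stop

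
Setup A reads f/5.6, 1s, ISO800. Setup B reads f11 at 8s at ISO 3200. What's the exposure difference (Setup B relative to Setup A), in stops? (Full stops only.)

Aperture: f/5.6 → f/8 → f/11 — 2 stops stopped down (darker).
Shutter speed: 1 → 2 → 4 → 8 — 3 stops longer (brighter).
ISO: 800 → 1600 → 3200 — 2 stops higher (brighter).
Net: −2 +3 +2 = +3 stops.

3 stops brighter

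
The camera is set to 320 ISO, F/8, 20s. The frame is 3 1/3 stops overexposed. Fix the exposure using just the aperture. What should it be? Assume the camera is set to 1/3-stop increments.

f/25

Overexposed by 3 1/3 stops → need 3 1/3 stops darker.
Aperture: f/8 → f/9 → f/10 → f/11 → f/13 → f/14 → f/16 → f/18 → f/20 → f/22 → f/25.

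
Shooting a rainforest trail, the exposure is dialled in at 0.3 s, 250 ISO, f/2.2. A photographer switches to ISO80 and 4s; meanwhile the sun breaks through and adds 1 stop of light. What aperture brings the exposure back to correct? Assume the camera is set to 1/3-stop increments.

f/6.3

Scene light: 1 stop brighter.
ISO: 250 → 200 → 160 → 125 → 100 → 80 — 1 2/3 stops lower (darker).
Shutter speed: 0.3 → 0.4 → 0.5 → 0.6 → 0.8 → 1 → 1.3 → 1.6 → 2 → 2.5 → 3.2 → 4 — 3 2/3 stops longer (brighter).
Net so far: 3 stops brighter. Aperture: f/2.2 → f/2.5 → f/2.8 → f/3.2 → f/3.5 → f/4 → f/4.5 → f/5 → f/5.6 → f/6.3.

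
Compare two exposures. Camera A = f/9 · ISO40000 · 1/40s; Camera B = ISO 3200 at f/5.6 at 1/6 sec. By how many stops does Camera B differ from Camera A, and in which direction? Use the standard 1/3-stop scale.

Aperture: f/9 → f/8 → f/7.1 → f/6.3 → f/5.6 — 1 1/3 stops opened up (brighter).
Shutter speed: 1/40 → 1/30 → 1/25 → 1/20 → 1/15 → 1/13 → 1/10 → 1/8 → 1/6 — 2 2/3 stops slower (brighter).
ISO: 40000 → 32000 → 25600 → 20000 → 16000 → 12800 → 10000 → 8000 → 6400 → 5000 → 4000 → 3200 — 3 2/3 stops dropped (darker).
Net: +1 1/3 +2 2/3 −3 2/3 = +1/3 stops.

1/3 stop brighter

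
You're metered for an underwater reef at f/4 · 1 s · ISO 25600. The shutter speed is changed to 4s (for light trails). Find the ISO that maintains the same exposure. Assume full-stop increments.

ISO 6400

Shutter speed: 1 → 2 → 4 — 2 stops slower (brighter).
Need 2 stops darker from the ISO: 25600 → 12800 → 6400.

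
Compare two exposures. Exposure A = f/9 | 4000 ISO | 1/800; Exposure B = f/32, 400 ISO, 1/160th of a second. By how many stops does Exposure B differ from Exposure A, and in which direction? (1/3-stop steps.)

Aperture: f/9 → f/10 → f/11 → f/13 → f/14 → f/16 → f/18 → f/20 → f/22 → f/25 → f/29 → f/32 — 3 2/3 stops stopped down (darker).
Shutter speed: 1/800 → 1/640 → 1/500 → 1/400 → 1/320 → 1/250 → 1/200 → 1/160 — 2 1/3 stops slower (brighter).
ISO: 4000 → 3200 → 2500 → 2000 → 1600 → 1250 → 1000 → 800 → 640 → 500 → 400 — 3 1/3 stops lower (darker).
Net: −3 2/3 +2 1/3 −3 1/3 = −4 2/3 stops.

4 2/3 stops darker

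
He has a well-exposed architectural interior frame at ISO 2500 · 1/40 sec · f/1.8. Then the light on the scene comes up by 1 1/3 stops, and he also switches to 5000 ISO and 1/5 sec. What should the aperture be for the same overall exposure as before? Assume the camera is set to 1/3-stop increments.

Scene light: 1 1/3 stops brighter.
ISO: 2500 → 3200 → 4000 → 5000 — 1 stop higher (brighter).
Shutter speed: 1/40 → 1/30 → 1/25 → 1/20 → 1/15 → 1/13 → 1/10 → 1/8 → 1/6 → 1/5 — 3 stops slower (brighter).
Net so far: 5 1/3 stops brighter. Aperture: f/1.8 → f/2 → f/2.2 → f/2.5 → f/2.8 → f/3.2 → f/3.5 → f/4 → f/4.5 → f/5 → f/5.6 → f/6.3 → f/7.1 → f/8 → f/9 → f/10 → f/11.

f/11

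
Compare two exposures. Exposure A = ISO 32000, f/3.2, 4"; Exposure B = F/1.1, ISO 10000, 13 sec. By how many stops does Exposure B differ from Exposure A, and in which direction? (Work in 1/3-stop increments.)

3 stops brighter

Aperture: f/3.2 → f/2.8 → f/2.5 → f/2.2 → f/2 → f/1.8 → f/1.6 → f/1.4 → f/1.2 → f/1.1 — 3 stops wider (brighter).
Shutter speed: 4 → 5 → 6 → 8 → 10 → 13 — 1 2/3 stops slower (brighter).
ISO: 32000 → 25600 → 20000 → 16000 → 12800 → 10000 — 1 2/3 stops lower (darker).
Net: +3 +1 2/3 −1 2/3 = +3 stops.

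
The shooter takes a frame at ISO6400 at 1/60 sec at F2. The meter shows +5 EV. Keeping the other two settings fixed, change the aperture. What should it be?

Overexposed by 5 stops → need 5 stops darker.
Aperture: f/2 → f/2.8 → f/4 → f/5.6 → f/8 → f/11.

f/11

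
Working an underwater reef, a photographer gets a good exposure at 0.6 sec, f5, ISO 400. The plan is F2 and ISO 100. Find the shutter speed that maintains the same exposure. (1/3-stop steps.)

Aperture: f/5 → f/4.5 → f/4 → f/3.5 → f/3.2 → f/2.8 → f/2.5 → f/2.2 → f/2 — 2 2/3 stops opened up (brighter).
ISO: 400 → 320 → 250 → 200 → 160 → 125 → 100 — 2 stops lower (darker).
Net change so far: 2/3 stop brighter. Offset with the shutter speed: 0.6 → 0.5 → 0.4.

0.4 s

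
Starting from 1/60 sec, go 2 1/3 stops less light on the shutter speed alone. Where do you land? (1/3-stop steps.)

Shutter speed: 1/60 → 1/80 → 1/100 → 1/125 → 1/160 → 1/200 → 1/250 → 1/320 — 2 1/3 stops faster (darker).

1/320s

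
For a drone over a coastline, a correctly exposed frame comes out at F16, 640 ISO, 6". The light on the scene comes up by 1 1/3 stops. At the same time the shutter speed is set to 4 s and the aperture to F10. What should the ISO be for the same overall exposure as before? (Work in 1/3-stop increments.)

Scene light: 1 1/3 stops brighter.
Shutter speed: 6 → 5 → 4 — 2/3 stop faster (darker).
Aperture: f/16 → f/14 → f/13 → f/11 → f/10 — 1 1/3 stops wider (brighter).
Net so far: 2 stops brighter. ISO: 640 → 500 → 400 → 320 → 250 → 200 → 160.

ISO 160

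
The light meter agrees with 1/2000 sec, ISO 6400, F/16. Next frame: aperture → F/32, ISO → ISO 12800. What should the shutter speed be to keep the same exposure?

Aperture: f/16 → f/22 → f/32 — 2 stops smaller aperture (darker).
ISO: 6400 → 12800 — 1 stop higher (brighter).
Net change so far: 1 stop darker. Offset with the shutter speed: 1/2000 → 1/1000.

1/1000s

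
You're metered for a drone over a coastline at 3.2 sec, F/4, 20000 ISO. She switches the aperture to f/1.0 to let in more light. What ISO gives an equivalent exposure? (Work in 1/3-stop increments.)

Aperture: f/4 → f/3.5 → f/3.2 → f/2.8 → f/2.5 → f/2.2 → f/2 → f/1.8 → f/1.6 → f/1.4 → f/1.2 → f/1.1 → f/1.0 — 4 stops opened up (brighter).
Need 4 stops darker from the ISO: 20000 → 16000 → 12800 → 10000 → 8000 → 6400 → 5000 → 4000 → 3200 → 2500 → 2000 → 1600 → 1250.

ISO 1250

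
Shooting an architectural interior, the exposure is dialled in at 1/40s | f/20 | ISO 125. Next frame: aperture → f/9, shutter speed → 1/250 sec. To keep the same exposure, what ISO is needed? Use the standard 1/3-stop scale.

Aperture: f/20 → f/18 → f/16 → f/14 → f/13 → f/11 → f/10 → f/9 — 2 1/3 stops wider (brighter).
Shutter speed: 1/40 → 1/50 → 1/60 → 1/80 → 1/100 → 1/125 → 1/160 → 1/200 → 1/250 — 2 2/3 stops shorter (darker).
Net change so far: 1/3 stop darker. Offset with the ISO: 125 → 160.

ISO 160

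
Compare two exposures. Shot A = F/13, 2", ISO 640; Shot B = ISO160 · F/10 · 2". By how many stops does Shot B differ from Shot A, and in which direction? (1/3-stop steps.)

1 1/3 stops darker

Aperture: f/13 → f/11 → f/10 — 2/3 stop larger aperture (brighter).
Shutter speed: unchanged.
ISO: 640 → 500 → 400 → 320 → 250 → 200 → 160 — 2 stops lower (darker).
Net: +2/3 −2 = −1 1/3 stops.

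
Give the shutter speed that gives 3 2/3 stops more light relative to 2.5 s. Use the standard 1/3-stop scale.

30 s

Shutter speed: 2.5 → 3.2 → 4 → 5 → 6 → 8 → 10 → 13 → 15 → 20 → 25 → 30 — 3 2/3 stops slower (brighter).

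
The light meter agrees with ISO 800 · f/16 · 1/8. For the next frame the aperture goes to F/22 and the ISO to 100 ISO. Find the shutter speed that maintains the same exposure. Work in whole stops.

Aperture: f/16 → f/22 — 1 stop stopped down (darker).
ISO: 800 → 400 → 200 → 100 — 3 stops dropped (darker).
Net change so far: 4 stops darker. Offset with the shutter speed: 1/8 → 1/4 → 1/2 → 1 → 2.

2 s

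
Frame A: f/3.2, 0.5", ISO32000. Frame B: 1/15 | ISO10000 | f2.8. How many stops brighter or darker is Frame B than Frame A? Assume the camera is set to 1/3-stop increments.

Aperture: f/3.2 → f/2.8 — 1/3 stop larger aperture (brighter).
Shutter speed: 0.5 → 0.4 → 0.3 → 1/4 → 1/5 → 1/6 → 1/8 → 1/10 → 1/13 → 1/15 — 3 stops shorter (darker).
ISO: 32000 → 25600 → 20000 → 16000 → 12800 → 10000 — 1 2/3 stops dropped (darker).
Net: +1/3 −3 −1 2/3 = −4 1/3 stops.

4 1/3 stops darker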